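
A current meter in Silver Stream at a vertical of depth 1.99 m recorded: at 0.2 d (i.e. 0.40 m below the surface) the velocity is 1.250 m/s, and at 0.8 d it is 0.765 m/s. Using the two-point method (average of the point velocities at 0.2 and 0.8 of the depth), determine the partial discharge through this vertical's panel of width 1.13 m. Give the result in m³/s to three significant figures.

v̄ = (1.250 + 0.765) / 2 = 1.008 m/s
q = v̄ × d × w = 1.008 × 1.99 × 1.13 = 2.266 m³/s

2.27 m³/s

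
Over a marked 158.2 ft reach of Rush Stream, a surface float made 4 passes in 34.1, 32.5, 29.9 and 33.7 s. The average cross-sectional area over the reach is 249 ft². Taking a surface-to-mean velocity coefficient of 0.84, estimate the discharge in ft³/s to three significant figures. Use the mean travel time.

1020 ft³/s

t̄ = (34.1 + 32.5 + 29.9 + 33.7) / 4 = 32.55 s
v_surface = L / t̄ = 158.2 / 32.55 = 4.860 ft/s
v_mean = 0.84 × 4.860 = 4.083 ft/s
Q = A × v_mean = 249 × 4.083 = 1017 ft³/s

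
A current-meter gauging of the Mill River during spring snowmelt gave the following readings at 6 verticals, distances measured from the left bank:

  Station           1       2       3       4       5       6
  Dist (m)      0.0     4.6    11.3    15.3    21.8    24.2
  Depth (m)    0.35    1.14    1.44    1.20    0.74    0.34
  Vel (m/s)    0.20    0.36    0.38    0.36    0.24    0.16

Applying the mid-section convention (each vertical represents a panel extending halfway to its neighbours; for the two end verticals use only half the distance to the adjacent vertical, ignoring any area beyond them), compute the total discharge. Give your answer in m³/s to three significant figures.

w_1 = (4.6 − 0.0)/2 = 2.3 m; q_1 = 0.20 × 0.35 × 2.3 = 0.1610 m³/s
w_2 = (11.3 − 0.0)/2 = 5.65 m; q_2 = 0.36 × 1.14 × 5.65 = 2.319 m³/s
w_3 = (15.3 − 4.6)/2 = 5.35 m; q_3 = 0.38 × 1.44 × 5.35 = 2.928 m³/s
w_4 = (21.8 − 11.3)/2 = 5.25 m; q_4 = 0.36 × 1.20 × 5.25 = 2.268 m³/s
w_5 = (24.2 − 15.3)/2 = 4.45 m; q_5 = 0.24 × 0.74 × 4.45 = 0.7903 m³/s
w_6 = (24.2 − 21.8)/2 = 1.2 m; q_6 = 0.16 × 0.34 × 1.2 = 0.06528 m³/s
Q = Σ qᵢ = 8.531 m³/s

8.53 m³/s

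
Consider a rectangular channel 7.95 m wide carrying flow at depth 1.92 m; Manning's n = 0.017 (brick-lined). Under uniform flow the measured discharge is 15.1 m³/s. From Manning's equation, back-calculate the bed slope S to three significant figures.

A = b·y = 7.95 × 1.92 = 15.26 m²
P = b + 2y = 7.95 + 2×1.92 = 11.79 m
R = A/P = 15.26/11.79 = 1.295 m
S = (Q·n / (1·A·R^(2/3)))² = (15.1×0.017 / (1×15.26×1.188))² = 0.0002004

0.000200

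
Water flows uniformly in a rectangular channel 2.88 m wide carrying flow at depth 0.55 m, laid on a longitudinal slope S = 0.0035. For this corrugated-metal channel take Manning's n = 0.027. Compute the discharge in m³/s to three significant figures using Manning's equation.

1.88 m³/s

A = b·y = 2.88 × 0.55 = 1.584 m²
P = b + 2y = 2.88 + 2×0.55 = 3.980 m
R = A/P = 1.584/3.980 = 0.3980 m
Q = (1/n)·A·R^(2/3)·S^(1/2) = (1/0.027) × 1.584 × 0.3980^(2/3) × 0.0035^(1/2) = 1.878 m³/s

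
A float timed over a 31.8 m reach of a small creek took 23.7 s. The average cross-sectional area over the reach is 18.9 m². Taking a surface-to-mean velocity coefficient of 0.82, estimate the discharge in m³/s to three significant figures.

v_surface = L / t̄ = 31.8 / 23.7 = 1.342 m/s
v_mean = 0.82 × 1.342 = 1.100 m/s
Q = A × v_mean = 18.9 × 1.100 = 20.79 m³/s

20.8 m³/s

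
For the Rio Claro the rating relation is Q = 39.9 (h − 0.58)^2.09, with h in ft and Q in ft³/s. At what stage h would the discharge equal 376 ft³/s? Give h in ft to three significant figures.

3.51 ft

h − h₀ = (Q/C)^(1/b) = (376/39.9)^(1/2.09) = 2.925 ft
h = 0.58 + 2.925 = 3.505 ft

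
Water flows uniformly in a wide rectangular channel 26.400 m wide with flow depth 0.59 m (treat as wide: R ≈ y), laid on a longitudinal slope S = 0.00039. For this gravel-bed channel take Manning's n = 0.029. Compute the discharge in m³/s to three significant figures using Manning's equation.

7.46 m³/s

A = b·y = 26.400 × 0.59 = 15.58 m²
Wide channel: R ≈ y = 0.59 m
Q = (1/n)·A·R^(2/3)·S^(1/2) = (1/0.029) × 15.58 × 0.5900^(2/3) × 0.00039^(1/2) = 7.461 m³/s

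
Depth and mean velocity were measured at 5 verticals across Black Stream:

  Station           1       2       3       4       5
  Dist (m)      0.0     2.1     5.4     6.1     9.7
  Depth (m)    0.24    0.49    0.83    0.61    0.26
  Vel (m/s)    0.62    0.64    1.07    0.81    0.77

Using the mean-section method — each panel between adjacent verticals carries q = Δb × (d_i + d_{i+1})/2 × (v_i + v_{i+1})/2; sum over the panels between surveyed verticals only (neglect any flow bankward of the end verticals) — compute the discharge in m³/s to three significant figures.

Panel 1-2: Δb = 2.1 m, d̄ = (0.24+0.49)/2 = 0.365, v̄ = (0.62+0.64)/2 = 0.63 → q = 2.1×0.365×0.63 = 0.4829 m³/s
Panel 2-3: Δb = 3.3 m, d̄ = (0.49+0.83)/2 = 0.66, v̄ = (0.64+1.07)/2 = 0.855 → q = 3.3×0.66×0.855 = 1.862 m³/s
Panel 3-4: Δb = 0.7 m, d̄ = (0.83+0.61)/2 = 0.72, v̄ = (1.07+0.81)/2 = 0.94 → q = 0.7×0.72×0.94 = 0.4738 m³/s
Panel 4-5: Δb = 3.6 m, d̄ = (0.61+0.26)/2 = 0.435, v̄ = (0.81+0.77)/2 = 0.79 → q = 3.6×0.435×0.79 = 1.237 m³/s
Q = Σ q = 4.056 m³/s

4.06 m³/s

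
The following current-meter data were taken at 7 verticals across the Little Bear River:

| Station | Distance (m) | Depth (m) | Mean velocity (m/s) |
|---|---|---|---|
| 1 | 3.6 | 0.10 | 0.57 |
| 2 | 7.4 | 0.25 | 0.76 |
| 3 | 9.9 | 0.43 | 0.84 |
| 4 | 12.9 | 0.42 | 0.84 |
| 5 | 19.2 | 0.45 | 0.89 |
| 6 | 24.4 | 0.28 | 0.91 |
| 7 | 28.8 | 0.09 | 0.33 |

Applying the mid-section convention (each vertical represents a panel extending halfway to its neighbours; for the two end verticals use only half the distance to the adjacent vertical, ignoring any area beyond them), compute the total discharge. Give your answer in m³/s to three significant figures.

w_1 = (7.4 − 3.6)/2 = 1.9 m; q_1 = 0.57 × 0.10 × 1.9 = 0.1083 m³/s
w_2 = (9.9 − 3.6)/2 = 3.15 m; q_2 = 0.76 × 0.25 × 3.15 = 0.5985 m³/s
w_3 = (12.9 − 7.4)/2 = 2.75 m; q_3 = 0.84 × 0.43 × 2.75 = 0.9933 m³/s
w_4 = (19.2 − 9.9)/2 = 4.65 m; q_4 = 0.84 × 0.42 × 4.65 = 1.641 m³/s
w_5 = (24.4 − 12.9)/2 = 5.75 m; q_5 = 0.89 × 0.45 × 5.75 = 2.303 m³/s
w_6 = (28.8 − 19.2)/2 = 4.8 m; q_6 = 0.91 × 0.28 × 4.8 = 1.223 m³/s
w_7 = (28.8 − 24.4)/2 = 2.2 m; q_7 = 0.33 × 0.09 × 2.2 = 0.06534 m³/s
Q = Σ qᵢ = 6.932 m³/s

6.93 m³/s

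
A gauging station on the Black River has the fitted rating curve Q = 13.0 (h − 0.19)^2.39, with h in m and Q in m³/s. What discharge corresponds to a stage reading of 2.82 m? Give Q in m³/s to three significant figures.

Q = 13.0 × (2.82 − 0.19)^2.39 = 13.0 × 2.63^2.39 = 131.1 m³/s

131 m³/s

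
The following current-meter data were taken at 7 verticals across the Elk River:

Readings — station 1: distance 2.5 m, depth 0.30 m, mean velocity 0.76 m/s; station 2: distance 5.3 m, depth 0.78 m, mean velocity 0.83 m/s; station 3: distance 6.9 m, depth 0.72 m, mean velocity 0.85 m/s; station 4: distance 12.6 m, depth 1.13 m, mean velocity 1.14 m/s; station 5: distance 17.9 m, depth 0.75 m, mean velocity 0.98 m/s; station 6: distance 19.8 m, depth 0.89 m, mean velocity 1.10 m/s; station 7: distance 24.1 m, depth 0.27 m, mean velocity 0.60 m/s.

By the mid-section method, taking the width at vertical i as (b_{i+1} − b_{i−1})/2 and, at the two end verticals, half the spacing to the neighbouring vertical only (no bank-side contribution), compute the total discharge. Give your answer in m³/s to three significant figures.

17.1 m³/s

w_1 = (5.3 − 2.5)/2 = 1.4 m; q_1 = 0.76 × 0.30 × 1.4 = 0.3192 m³/s
w_2 = (6.9 − 2.5)/2 = 2.2 m; q_2 = 0.83 × 0.78 × 2.2 = 1.424 m³/s
w_3 = (12.6 − 5.3)/2 = 3.65 m; q_3 = 0.85 × 0.72 × 3.65 = 2.234 m³/s
w_4 = (17.9 − 6.9)/2 = 5.5 m; q_4 = 1.14 × 1.13 × 5.5 = 7.085 m³/s
w_5 = (19.8 − 12.6)/2 = 3.6 m; q_5 = 0.98 × 0.75 × 3.6 = 2.646 m³/s
w_6 = (24.1 − 17.9)/2 = 3.1 m; q_6 = 1.10 × 0.89 × 3.1 = 3.035 m³/s
w_7 = (24.1 − 19.8)/2 = 2.15 m; q_7 = 0.60 × 0.27 × 2.15 = 0.3483 m³/s
Q = Σ qᵢ = 17.09 m³/s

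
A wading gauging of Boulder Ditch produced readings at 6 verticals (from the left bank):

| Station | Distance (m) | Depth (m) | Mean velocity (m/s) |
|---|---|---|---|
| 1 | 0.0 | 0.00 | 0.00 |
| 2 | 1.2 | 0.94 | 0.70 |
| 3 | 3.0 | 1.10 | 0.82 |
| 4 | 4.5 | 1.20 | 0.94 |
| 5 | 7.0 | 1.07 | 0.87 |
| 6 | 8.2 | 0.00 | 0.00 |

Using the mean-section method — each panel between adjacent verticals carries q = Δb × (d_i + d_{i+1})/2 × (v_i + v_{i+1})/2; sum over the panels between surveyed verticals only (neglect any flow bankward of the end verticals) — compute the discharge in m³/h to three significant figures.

21400 m³/h

Panel 1-2: Δb = 1.2 m, d̄ = (0.00+0.94)/2 = 0.47, v̄ = (0.00+0.70)/2 = 0.35 → q = 1.2×0.47×0.35 = 0.1974 m³/s
Panel 2-3: Δb = 1.8 m, d̄ = (0.94+1.10)/2 = 1.02, v̄ = (0.70+0.82)/2 = 0.76 → q = 1.8×1.02×0.76 = 1.395 m³/s
Panel 3-4: Δb = 1.5 m, d̄ = (1.10+1.20)/2 = 1.15, v̄ = (0.82+0.94)/2 = 0.88 → q = 1.5×1.15×0.88 = 1.518 m³/s
Panel 4-5: Δb = 2.5 m, d̄ = (1.20+1.07)/2 = 1.135, v̄ = (0.94+0.87)/2 = 0.905 → q = 2.5×1.135×0.905 = 2.568 m³/s
Panel 5-6: Δb = 1.2 m, d̄ = (1.07+0.00)/2 = 0.535, v̄ = (0.87+0.00)/2 = 0.435 → q = 1.2×0.535×0.435 = 0.2793 m³/s
Q = Σ q = 5.958 m³/s
= 5.958 × 3600 = 21450 m³/h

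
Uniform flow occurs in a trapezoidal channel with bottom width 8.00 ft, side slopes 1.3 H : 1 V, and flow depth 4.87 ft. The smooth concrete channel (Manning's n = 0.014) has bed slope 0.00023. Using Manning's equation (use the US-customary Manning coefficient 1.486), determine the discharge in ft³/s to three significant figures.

229 ft³/s

A = (b + z·y)·y = (8.00 + 1.3×4.87)×4.87 = 69.79 ft²
P = b + 2y√(1+z²) = 8.00 + 2×4.87×√(1+1.3²) = 23.97 ft
R = A/P = 69.79/23.97 = 2.911 ft
Q = (1.486/n)·A·R^(2/3)·S^(1/2) = (1.486/0.014) × 69.79 × 2.911^(2/3) × 0.00023^(1/2) = 229.0 ft³/s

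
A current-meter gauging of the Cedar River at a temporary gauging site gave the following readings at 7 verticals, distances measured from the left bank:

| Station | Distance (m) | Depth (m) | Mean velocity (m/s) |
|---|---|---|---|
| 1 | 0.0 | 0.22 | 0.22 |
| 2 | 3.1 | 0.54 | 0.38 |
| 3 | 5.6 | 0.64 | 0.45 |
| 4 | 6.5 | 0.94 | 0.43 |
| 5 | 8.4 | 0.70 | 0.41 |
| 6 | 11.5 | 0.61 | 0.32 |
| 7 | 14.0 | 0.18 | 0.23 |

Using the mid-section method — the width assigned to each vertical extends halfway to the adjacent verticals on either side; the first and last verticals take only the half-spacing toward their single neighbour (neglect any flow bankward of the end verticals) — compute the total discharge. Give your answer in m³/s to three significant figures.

3.02 m³/s

w_1 = (3.1 − 0.0)/2 = 1.55 m; q_1 = 0.22 × 0.22 × 1.55 = 0.07502 m³/s
w_2 = (5.6 − 0.0)/2 = 2.8 m; q_2 = 0.38 × 0.54 × 2.8 = 0.5746 m³/s
w_3 = (6.5 − 3.1)/2 = 1.7 m; q_3 = 0.45 × 0.64 × 1.7 = 0.4896 m³/s
w_4 = (8.4 − 5.6)/2 = 1.4 m; q_4 = 0.43 × 0.94 × 1.4 = 0.5659 m³/s
w_5 = (11.5 − 6.5)/2 = 2.5 m; q_5 = 0.41 × 0.70 × 2.5 = 0.7175 m³/s
w_6 = (14.0 − 8.4)/2 = 2.8 m; q_6 = 0.32 × 0.61 × 2.8 = 0.5466 m³/s
w_7 = (14.0 − 11.5)/2 = 1.25 m; q_7 = 0.23 × 0.18 × 1.25 = 0.05175 m³/s
Q = Σ qᵢ = 3.021 m³/s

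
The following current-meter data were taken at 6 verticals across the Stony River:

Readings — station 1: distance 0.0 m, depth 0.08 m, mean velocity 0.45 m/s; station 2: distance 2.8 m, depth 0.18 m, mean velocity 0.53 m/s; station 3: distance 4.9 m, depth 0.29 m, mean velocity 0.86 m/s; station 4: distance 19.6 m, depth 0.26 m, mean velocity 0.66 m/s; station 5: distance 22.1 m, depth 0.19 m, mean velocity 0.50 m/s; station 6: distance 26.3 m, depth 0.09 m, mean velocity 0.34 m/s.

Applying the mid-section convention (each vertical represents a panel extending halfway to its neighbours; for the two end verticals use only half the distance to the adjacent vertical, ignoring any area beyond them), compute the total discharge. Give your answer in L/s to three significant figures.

w_1 = (2.8 − 0.0)/2 = 1.4 m; q_1 = 0.45 × 0.08 × 1.4 = 0.05040 m³/s
w_2 = (4.9 − 0.0)/2 = 2.45 m; q_2 = 0.53 × 0.18 × 2.45 = 0.2337 m³/s
w_3 = (19.6 − 2.8)/2 = 8.4 m; q_3 = 0.86 × 0.29 × 8.4 = 2.095 m³/s
w_4 = (22.1 − 4.9)/2 = 8.6 m; q_4 = 0.66 × 0.26 × 8.6 = 1.476 m³/s
w_5 = (26.3 − 19.6)/2 = 3.35 m; q_5 = 0.50 × 0.19 × 3.35 = 0.3183 m³/s
w_6 = (26.3 − 22.1)/2 = 2.1 m; q_6 = 0.34 × 0.09 × 2.1 = 0.06426 m³/s
Q = Σ qᵢ = 4.237 m³/s
= 4.237 × 1000 = 4237 L/s

4240 L/s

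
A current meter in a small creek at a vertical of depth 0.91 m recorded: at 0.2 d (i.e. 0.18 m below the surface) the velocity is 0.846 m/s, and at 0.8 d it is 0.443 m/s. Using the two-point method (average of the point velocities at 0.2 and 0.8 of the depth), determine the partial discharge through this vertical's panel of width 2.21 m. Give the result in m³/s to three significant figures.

1.30 m³/s

v̄ = (0.846 + 0.443) / 2 = 0.6445 m/s
q = v̄ × d × w = 0.6445 × 0.91 × 2.21 = 1.296 m³/s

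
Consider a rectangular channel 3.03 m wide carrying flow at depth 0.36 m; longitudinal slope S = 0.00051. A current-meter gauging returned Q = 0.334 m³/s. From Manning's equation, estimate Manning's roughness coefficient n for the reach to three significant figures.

A = b·y = 3.03 × 0.36 = 1.091 m²
P = b + 2y = 3.03 + 2×0.36 = 3.750 m
R = A/P = 1.091/3.750 = 0.2909 m
n = (1/Q)·A·R^(2/3)·S^(1/2) = (1/0.334) × 1.091 × 0.4390 × 0.02258 = 0.03238

0.0324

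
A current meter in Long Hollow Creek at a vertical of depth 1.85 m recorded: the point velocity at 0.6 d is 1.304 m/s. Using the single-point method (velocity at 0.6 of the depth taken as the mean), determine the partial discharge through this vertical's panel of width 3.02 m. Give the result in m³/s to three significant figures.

7.29 m³/s

v̄ = v₀.₆ = 1.304 m/s
q = v̄ × d × w = 1.304 × 1.85 × 3.02 = 7.285 m³/s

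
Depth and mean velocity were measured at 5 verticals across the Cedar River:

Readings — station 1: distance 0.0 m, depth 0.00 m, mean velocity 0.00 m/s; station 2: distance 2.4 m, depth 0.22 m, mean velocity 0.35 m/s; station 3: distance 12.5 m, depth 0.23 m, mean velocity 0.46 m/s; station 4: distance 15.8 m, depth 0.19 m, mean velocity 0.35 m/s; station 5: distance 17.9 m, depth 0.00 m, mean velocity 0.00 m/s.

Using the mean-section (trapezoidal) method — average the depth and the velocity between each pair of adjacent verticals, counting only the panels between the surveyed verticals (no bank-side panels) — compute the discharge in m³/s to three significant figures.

Panel 1-2: Δb = 2.4 m, d̄ = (0.00+0.22)/2 = 0.11, v̄ = (0.00+0.35)/2 = 0.175 → q = 2.4×0.11×0.175 = 0.04620 m³/s
Panel 2-3: Δb = 10.1 m, d̄ = (0.22+0.23)/2 = 0.225, v̄ = (0.35+0.46)/2 = 0.405 → q = 10.1×0.225×0.405 = 0.9204 m³/s
Panel 3-4: Δb = 3.3 m, d̄ = (0.23+0.19)/2 = 0.21, v̄ = (0.46+0.35)/2 = 0.405 → q = 3.3×0.21×0.405 = 0.2807 m³/s
Panel 4-5: Δb = 2.1 m, d̄ = (0.19+0.00)/2 = 0.095, v̄ = (0.35+0.00)/2 = 0.175 → q = 2.1×0.095×0.175 = 0.03491 m³/s
Q = Σ q = 1.282 m³/s

1.28 m³/s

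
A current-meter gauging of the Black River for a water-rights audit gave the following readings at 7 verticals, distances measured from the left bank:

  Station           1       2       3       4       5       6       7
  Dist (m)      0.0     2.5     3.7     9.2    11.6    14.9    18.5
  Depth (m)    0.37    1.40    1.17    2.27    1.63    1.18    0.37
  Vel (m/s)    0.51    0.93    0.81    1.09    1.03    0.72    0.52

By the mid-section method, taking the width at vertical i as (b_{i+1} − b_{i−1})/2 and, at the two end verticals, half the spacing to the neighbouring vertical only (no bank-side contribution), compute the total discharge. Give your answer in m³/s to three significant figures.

23.7 m³/s

w_1 = (2.5 − 0.0)/2 = 1.25 m; q_1 = 0.51 × 0.37 × 1.25 = 0.2359 m³/s
w_2 = (3.7 − 0.0)/2 = 1.85 m; q_2 = 0.93 × 1.40 × 1.85 = 2.409 m³/s
w_3 = (9.2 − 2.5)/2 = 3.35 m; q_3 = 0.81 × 1.17 × 3.35 = 3.175 m³/s
w_4 = (11.6 − 3.7)/2 = 3.95 m; q_4 = 1.09 × 2.27 × 3.95 = 9.773 m³/s
w_5 = (14.9 − 9.2)/2 = 2.85 m; q_5 = 1.03 × 1.63 × 2.85 = 4.785 m³/s
w_6 = (18.5 − 11.6)/2 = 3.45 m; q_6 = 0.72 × 1.18 × 3.45 = 2.931 m³/s
w_7 = (18.5 − 14.9)/2 = 1.8 m; q_7 = 0.52 × 0.37 × 1.8 = 0.3463 m³/s
Q = Σ qᵢ = 23.66 m³/s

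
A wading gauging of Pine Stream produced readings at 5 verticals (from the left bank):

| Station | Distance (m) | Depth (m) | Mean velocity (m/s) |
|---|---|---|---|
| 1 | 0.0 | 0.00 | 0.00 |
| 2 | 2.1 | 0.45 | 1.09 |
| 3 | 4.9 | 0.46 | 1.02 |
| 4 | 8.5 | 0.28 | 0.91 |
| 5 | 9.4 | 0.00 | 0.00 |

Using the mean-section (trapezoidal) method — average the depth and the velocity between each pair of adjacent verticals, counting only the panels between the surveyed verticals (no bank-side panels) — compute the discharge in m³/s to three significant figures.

Panel 1-2: Δb = 2.1 m, d̄ = (0.00+0.45)/2 = 0.225, v̄ = (0.00+1.09)/2 = 0.545 → q = 2.1×0.225×0.545 = 0.2575 m³/s
Panel 2-3: Δb = 2.8 m, d̄ = (0.45+0.46)/2 = 0.455, v̄ = (1.09+1.02)/2 = 1.055 → q = 2.8×0.455×1.055 = 1.344 m³/s
Panel 3-4: Δb = 3.6 m, d̄ = (0.46+0.28)/2 = 0.37, v̄ = (1.02+0.91)/2 = 0.965 → q = 3.6×0.37×0.965 = 1.285 m³/s
Panel 4-5: Δb = 0.9 m, d̄ = (0.28+0.00)/2 = 0.14, v̄ = (0.91+0.00)/2 = 0.455 → q = 0.9×0.14×0.455 = 0.05733 m³/s
Q = Σ q = 2.944 m³/s

2.94 m³/s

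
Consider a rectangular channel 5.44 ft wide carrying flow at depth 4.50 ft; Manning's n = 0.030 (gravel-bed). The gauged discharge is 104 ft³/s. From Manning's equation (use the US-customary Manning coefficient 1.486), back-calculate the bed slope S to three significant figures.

A = b·y = 5.44 × 4.50 = 24.48 ft²
P = b + 2y = 5.44 + 2×4.50 = 14.44 ft
R = A/P = 24.48/14.44 = 1.695 ft
S = (Q·n / (1.486·A·R^(2/3)))² = (104×0.030 / (1.486×24.48×1.422))² = 0.003639

0.00364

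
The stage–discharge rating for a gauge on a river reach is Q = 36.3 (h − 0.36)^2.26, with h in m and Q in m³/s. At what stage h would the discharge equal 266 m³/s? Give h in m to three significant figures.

2.77 m

h − h₀ = (Q/C)^(1/b) = (266/36.3)^(1/2.26) = 2.414 m
h = 0.36 + 2.414 = 2.774 m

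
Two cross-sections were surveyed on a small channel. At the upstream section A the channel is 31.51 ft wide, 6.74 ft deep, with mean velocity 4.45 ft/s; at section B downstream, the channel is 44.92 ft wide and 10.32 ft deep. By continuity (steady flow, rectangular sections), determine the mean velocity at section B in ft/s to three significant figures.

Q = A₁V₁ = (31.51×6.74) × 4.45 = 945.1 ft³/s
A₂ = 44.92 × 10.32 = 463.6 ft²
V₂ = Q/A₂ = 945.1/463.6 = 2.039 ft/s

2.04 ft/s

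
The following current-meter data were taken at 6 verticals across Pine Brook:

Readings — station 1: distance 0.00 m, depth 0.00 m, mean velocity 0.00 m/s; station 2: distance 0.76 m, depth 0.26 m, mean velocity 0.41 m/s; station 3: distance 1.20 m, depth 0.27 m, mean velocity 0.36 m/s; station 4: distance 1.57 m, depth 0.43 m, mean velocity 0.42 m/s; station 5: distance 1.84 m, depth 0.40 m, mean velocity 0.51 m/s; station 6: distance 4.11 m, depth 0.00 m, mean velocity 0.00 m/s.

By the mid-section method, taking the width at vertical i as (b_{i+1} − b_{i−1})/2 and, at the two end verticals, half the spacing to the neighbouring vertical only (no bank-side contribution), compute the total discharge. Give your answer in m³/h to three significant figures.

1510 m³/h

w_2 = (1.20 − 0.00)/2 = 0.6 m; q_2 = 0.41 × 0.26 × 0.6 = 0.06396 m³/s
w_3 = (1.57 − 0.76)/2 = 0.405 m; q_3 = 0.36 × 0.27 × 0.405 = 0.03937 m³/s
w_4 = (1.84 − 1.20)/2 = 0.32 m; q_4 = 0.42 × 0.43 × 0.32 = 0.05779 m³/s
w_5 = (4.11 − 1.57)/2 = 1.27 m; q_5 = 0.51 × 0.40 × 1.27 = 0.2591 m³/s
Stations 1, 6 contribute zero (depth or velocity is 0).
Q = Σ qᵢ = 0.4202 m³/s
= 0.4202 × 3600 = 1513 m³/h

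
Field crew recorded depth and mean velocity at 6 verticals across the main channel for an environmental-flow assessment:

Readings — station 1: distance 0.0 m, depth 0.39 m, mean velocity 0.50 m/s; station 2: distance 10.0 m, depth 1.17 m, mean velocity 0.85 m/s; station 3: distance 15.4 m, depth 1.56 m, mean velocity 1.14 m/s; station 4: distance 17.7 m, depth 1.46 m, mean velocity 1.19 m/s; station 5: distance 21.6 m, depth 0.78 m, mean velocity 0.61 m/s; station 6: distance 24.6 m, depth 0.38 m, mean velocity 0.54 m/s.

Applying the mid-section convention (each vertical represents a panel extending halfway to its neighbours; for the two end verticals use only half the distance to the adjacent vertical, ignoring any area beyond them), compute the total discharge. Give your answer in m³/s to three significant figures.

w_1 = (10.0 − 0.0)/2 = 5 m; q_1 = 0.50 × 0.39 × 5 = 0.9750 m³/s
w_2 = (15.4 − 0.0)/2 = 7.7 m; q_2 = 0.85 × 1.17 × 7.7 = 7.658 m³/s
w_3 = (17.7 − 10.0)/2 = 3.85 m; q_3 = 1.14 × 1.56 × 3.85 = 6.847 m³/s
w_4 = (21.6 − 15.4)/2 = 3.1 m; q_4 = 1.19 × 1.46 × 3.1 = 5.386 m³/s
w_5 = (24.6 − 17.7)/2 = 3.45 m; q_5 = 0.61 × 0.78 × 3.45 = 1.642 m³/s
w_6 = (24.6 − 21.6)/2 = 1.5 m; q_6 = 0.54 × 0.38 × 1.5 = 0.3078 m³/s
Q = Σ qᵢ = 22.81 m³/s

22.8 m³/s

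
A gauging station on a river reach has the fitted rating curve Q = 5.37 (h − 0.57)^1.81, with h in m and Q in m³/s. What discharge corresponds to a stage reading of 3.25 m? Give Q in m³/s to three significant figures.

Q = 5.37 × (3.25 − 0.57)^1.81 = 5.37 × 2.68^1.81 = 31.98 m³/s

32.0 m³/s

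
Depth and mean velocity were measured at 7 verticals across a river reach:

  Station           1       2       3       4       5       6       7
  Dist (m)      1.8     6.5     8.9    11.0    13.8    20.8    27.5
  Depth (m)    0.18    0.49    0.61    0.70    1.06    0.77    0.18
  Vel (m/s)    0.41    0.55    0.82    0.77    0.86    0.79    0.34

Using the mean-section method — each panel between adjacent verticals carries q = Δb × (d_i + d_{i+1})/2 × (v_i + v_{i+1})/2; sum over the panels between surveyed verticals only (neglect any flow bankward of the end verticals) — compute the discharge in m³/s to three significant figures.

11.8 m³/s

Panel 1-2: Δb = 4.7 m, d̄ = (0.18+0.49)/2 = 0.335, v̄ = (0.41+0.55)/2 = 0.48 → q = 4.7×0.335×0.48 = 0.7558 m³/s
Panel 2-3: Δb = 2.4 m, d̄ = (0.49+0.61)/2 = 0.55, v̄ = (0.55+0.82)/2 = 0.685 → q = 2.4×0.55×0.685 = 0.9042 m³/s
Panel 3-4: Δb = 2.1 m, d̄ = (0.61+0.70)/2 = 0.655, v̄ = (0.82+0.77)/2 = 0.795 → q = 2.1×0.655×0.795 = 1.094 m³/s
Panel 4-5: Δb = 2.8 m, d̄ = (0.70+1.06)/2 = 0.88, v̄ = (0.77+0.86)/2 = 0.815 → q = 2.8×0.88×0.815 = 2.008 m³/s
Panel 5-6: Δb = 7 m, d̄ = (1.06+0.77)/2 = 0.915, v̄ = (0.86+0.79)/2 = 0.825 → q = 7×0.915×0.825 = 5.284 m³/s
Panel 6-7: Δb = 6.7 m, d̄ = (0.77+0.18)/2 = 0.475, v̄ = (0.79+0.34)/2 = 0.565 → q = 6.7×0.475×0.565 = 1.798 m³/s
Q = Σ q = 11.84 m³/s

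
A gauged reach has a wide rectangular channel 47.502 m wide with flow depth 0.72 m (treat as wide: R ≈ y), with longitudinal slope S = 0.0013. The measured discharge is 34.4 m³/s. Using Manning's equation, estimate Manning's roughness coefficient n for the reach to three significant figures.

A = b·y = 47.502 × 0.72 = 34.20 m²
Wide channel: R ≈ y = 0.72 m
n = (1/Q)·A·R^(2/3)·S^(1/2) = (1/34.4) × 34.20 × 0.8033 × 0.03606 = 0.02880

0.0288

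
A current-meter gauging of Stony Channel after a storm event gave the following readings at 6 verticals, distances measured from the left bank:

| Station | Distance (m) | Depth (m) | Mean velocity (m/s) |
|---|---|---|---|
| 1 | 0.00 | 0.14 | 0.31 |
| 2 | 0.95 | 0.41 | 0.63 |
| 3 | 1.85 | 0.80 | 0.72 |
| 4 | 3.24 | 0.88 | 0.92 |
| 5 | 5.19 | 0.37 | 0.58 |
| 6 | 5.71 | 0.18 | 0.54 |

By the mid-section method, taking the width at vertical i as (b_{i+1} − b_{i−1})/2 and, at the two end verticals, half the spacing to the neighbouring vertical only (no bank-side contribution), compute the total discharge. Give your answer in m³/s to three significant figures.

w_1 = (0.95 − 0.00)/2 = 0.475 m; q_1 = 0.31 × 0.14 × 0.475 = 0.02062 m³/s
w_2 = (1.85 − 0.00)/2 = 0.925 m; q_2 = 0.63 × 0.41 × 0.925 = 0.2389 m³/s
w_3 = (3.24 − 0.95)/2 = 1.145 m; q_3 = 0.72 × 0.80 × 1.145 = 0.6595 m³/s
w_4 = (5.19 − 1.85)/2 = 1.67 m; q_4 = 0.92 × 0.88 × 1.67 = 1.352 m³/s
w_5 = (5.71 − 3.24)/2 = 1.235 m; q_5 = 0.58 × 0.37 × 1.235 = 0.2650 m³/s
w_6 = (5.71 − 5.19)/2 = 0.26 m; q_6 = 0.54 × 0.18 × 0.26 = 0.02527 m³/s
Q = Σ qᵢ = 2.561 m³/s

2.56 m³/s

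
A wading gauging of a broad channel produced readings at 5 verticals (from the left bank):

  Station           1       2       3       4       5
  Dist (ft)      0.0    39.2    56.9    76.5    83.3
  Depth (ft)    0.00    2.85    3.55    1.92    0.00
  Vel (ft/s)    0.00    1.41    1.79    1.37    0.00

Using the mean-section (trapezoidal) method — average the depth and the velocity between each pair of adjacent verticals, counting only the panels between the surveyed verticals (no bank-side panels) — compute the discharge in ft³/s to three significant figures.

219 ft³/s

Panel 1-2: Δb = 39.2 ft, d̄ = (0.00+2.85)/2 = 1.425, v̄ = (0.00+1.41)/2 = 0.705 → q = 39.2×1.425×0.705 = 39.38 ft³/s
Panel 2-3: Δb = 17.7 ft, d̄ = (2.85+3.55)/2 = 3.2, v̄ = (1.41+1.79)/2 = 1.6 → q = 17.7×3.2×1.6 = 90.62 ft³/s
Panel 3-4: Δb = 19.6 ft, d̄ = (3.55+1.92)/2 = 2.735, v̄ = (1.79+1.37)/2 = 1.58 → q = 19.6×2.735×1.58 = 84.70 ft³/s
Panel 4-5: Δb = 6.8 ft, d̄ = (1.92+0.00)/2 = 0.96, v̄ = (1.37+0.00)/2 = 0.685 → q = 6.8×0.96×0.685 = 4.472 ft³/s
Q = Σ q = 219.2 ft³/s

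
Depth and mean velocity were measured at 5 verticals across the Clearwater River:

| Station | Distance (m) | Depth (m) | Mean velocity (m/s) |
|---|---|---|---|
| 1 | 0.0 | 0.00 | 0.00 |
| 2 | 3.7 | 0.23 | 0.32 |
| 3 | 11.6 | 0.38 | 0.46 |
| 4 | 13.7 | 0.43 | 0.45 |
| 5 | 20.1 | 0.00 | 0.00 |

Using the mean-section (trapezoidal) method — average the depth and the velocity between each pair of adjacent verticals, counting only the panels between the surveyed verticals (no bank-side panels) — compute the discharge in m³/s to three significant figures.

1.70 m³/s

Panel 1-2: Δb = 3.7 m, d̄ = (0.00+0.23)/2 = 0.115, v̄ = (0.00+0.32)/2 = 0.16 → q = 3.7×0.115×0.16 = 0.06808 m³/s
Panel 2-3: Δb = 7.9 m, d̄ = (0.23+0.38)/2 = 0.305, v̄ = (0.32+0.46)/2 = 0.39 → q = 7.9×0.305×0.39 = 0.9397 m³/s
Panel 3-4: Δb = 2.1 m, d̄ = (0.38+0.43)/2 = 0.405, v̄ = (0.46+0.45)/2 = 0.455 → q = 2.1×0.405×0.455 = 0.3870 m³/s
Panel 4-5: Δb = 6.4 m, d̄ = (0.43+0.00)/2 = 0.215, v̄ = (0.45+0.00)/2 = 0.225 → q = 6.4×0.215×0.225 = 0.3096 m³/s
Q = Σ q = 1.704 m³/s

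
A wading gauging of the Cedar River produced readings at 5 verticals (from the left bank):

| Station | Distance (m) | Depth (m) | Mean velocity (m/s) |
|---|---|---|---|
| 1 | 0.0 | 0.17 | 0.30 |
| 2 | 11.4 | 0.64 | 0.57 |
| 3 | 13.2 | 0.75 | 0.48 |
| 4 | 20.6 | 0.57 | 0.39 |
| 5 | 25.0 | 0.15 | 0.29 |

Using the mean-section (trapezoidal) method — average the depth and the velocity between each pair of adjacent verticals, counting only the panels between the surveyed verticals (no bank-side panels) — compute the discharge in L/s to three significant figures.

Panel 1-2: Δb = 11.4 m, d̄ = (0.17+0.64)/2 = 0.405, v̄ = (0.30+0.57)/2 = 0.435 → q = 11.4×0.405×0.435 = 2.008 m³/s
Panel 2-3: Δb = 1.8 m, d̄ = (0.64+0.75)/2 = 0.695, v̄ = (0.57+0.48)/2 = 0.525 → q = 1.8×0.695×0.525 = 0.6568 m³/s
Panel 3-4: Δb = 7.4 m, d̄ = (0.75+0.57)/2 = 0.66, v̄ = (0.48+0.39)/2 = 0.435 → q = 7.4×0.66×0.435 = 2.125 m³/s
Panel 4-5: Δb = 4.4 m, d̄ = (0.57+0.15)/2 = 0.36, v̄ = (0.39+0.29)/2 = 0.34 → q = 4.4×0.36×0.34 = 0.5386 m³/s
Q = Σ q = 5.328 m³/s
= 5.328 × 1000 = 5328 L/s

5330 L/s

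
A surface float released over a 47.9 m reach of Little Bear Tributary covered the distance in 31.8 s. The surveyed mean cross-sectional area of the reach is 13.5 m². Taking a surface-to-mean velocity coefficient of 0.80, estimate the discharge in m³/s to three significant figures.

16.3 m³/s

v_surface = L / t̄ = 47.9 / 31.8 = 1.506 m/s
v_mean = 0.80 × 1.506 = 1.205 m/s
Q = A × v_mean = 13.5 × 1.205 = 16.27 m³/s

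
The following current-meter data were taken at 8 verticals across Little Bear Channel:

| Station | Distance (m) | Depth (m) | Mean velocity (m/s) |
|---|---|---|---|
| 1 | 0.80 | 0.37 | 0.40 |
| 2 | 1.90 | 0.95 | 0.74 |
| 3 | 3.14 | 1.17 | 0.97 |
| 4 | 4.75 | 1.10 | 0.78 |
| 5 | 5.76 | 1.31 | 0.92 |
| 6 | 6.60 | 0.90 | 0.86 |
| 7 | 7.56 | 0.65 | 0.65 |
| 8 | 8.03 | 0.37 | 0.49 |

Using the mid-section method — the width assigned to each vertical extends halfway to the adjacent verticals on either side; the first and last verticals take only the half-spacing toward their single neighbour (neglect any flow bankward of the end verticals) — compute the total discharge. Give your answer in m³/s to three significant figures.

5.80 m³/s

w_1 = (1.90 − 0.80)/2 = 0.55 m; q_1 = 0.40 × 0.37 × 0.55 = 0.08140 m³/s
w_2 = (3.14 − 0.80)/2 = 1.17 m; q_2 = 0.74 × 0.95 × 1.17 = 0.8225 m³/s
w_3 = (4.75 − 1.90)/2 = 1.425 m; q_3 = 0.97 × 1.17 × 1.425 = 1.617 m³/s
w_4 = (5.76 − 3.14)/2 = 1.31 m; q_4 = 0.78 × 1.10 × 1.31 = 1.124 m³/s
w_5 = (6.60 − 4.75)/2 = 0.925 m; q_5 = 0.92 × 1.31 × 0.925 = 1.115 m³/s
w_6 = (7.56 − 5.76)/2 = 0.9 m; q_6 = 0.86 × 0.90 × 0.9 = 0.6966 m³/s
w_7 = (8.03 − 6.60)/2 = 0.715 m; q_7 = 0.65 × 0.65 × 0.715 = 0.3021 m³/s
w_8 = (8.03 − 7.56)/2 = 0.235 m; q_8 = 0.49 × 0.37 × 0.235 = 0.04261 m³/s
Q = Σ qᵢ = 5.801 m³/s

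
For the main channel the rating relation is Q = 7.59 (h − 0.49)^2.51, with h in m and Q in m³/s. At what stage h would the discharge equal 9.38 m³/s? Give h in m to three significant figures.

h − h₀ = (Q/C)^(1/b) = (9.38/7.59)^(1/2.51) = 1.088 m
h = 0.49 + 1.088 = 1.578 m

1.58 m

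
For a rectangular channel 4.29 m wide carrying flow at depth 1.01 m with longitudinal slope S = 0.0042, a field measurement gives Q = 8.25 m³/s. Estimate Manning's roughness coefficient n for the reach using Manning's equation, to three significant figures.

0.0265

A = b·y = 4.29 × 1.01 = 4.333 m²
P = b + 2y = 4.29 + 2×1.01 = 6.310 m
R = A/P = 4.333/6.310 = 0.6867 m
n = (1/Q)·A·R^(2/3)·S^(1/2) = (1/8.25) × 4.333 × 0.7783 × 0.06481 = 0.02649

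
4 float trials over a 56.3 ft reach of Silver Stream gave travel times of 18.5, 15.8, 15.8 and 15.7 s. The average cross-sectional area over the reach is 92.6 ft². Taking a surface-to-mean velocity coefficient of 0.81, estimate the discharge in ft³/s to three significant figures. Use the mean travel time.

t̄ = (18.5 + 15.8 + 15.8 + 15.7) / 4 = 16.45 s
v_surface = L / t̄ = 56.3 / 16.45 = 3.422 ft/s
v_mean = 0.81 × 3.422 = 2.772 ft/s
Q = A × v_mean = 92.6 × 2.772 = 256.7 ft³/s

257 ft³/s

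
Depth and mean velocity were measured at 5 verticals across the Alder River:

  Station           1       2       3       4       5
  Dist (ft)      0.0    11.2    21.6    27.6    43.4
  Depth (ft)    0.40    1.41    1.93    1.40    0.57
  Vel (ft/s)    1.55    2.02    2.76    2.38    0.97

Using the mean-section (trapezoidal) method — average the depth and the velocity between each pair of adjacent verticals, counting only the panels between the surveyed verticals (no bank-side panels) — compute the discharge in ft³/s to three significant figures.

Panel 1-2: Δb = 11.2 ft, d̄ = (0.40+1.41)/2 = 0.905, v̄ = (1.55+2.02)/2 = 1.785 → q = 11.2×0.905×1.785 = 18.09 ft³/s
Panel 2-3: Δb = 10.4 ft, d̄ = (1.41+1.93)/2 = 1.67, v̄ = (2.02+2.76)/2 = 2.39 → q = 10.4×1.67×2.39 = 41.51 ft³/s
Panel 3-4: Δb = 6 ft, d̄ = (1.93+1.40)/2 = 1.665, v̄ = (2.76+2.38)/2 = 2.57 → q = 6×1.665×2.57 = 25.67 ft³/s
Panel 4-5: Δb = 15.8 ft, d̄ = (1.40+0.57)/2 = 0.985, v̄ = (2.38+0.97)/2 = 1.675 → q = 15.8×0.985×1.675 = 26.07 ft³/s
Q = Σ q = 111.3 ft³/s

111 ft³/s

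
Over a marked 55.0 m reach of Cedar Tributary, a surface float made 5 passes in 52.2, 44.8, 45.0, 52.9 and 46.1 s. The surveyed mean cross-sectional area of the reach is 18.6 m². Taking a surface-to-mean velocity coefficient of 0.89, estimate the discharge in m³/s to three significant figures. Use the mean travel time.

t̄ = (52.2 + 44.8 + 45.0 + 52.9 + 46.1) / 5 = 48.2 s
v_surface = L / t̄ = 55.0 / 48.2 = 1.141 m/s
v_mean = 0.89 × 1.141 = 1.016 m/s
Q = A × v_mean = 18.6 × 1.016 = 18.89 m³/s

18.9 m³/s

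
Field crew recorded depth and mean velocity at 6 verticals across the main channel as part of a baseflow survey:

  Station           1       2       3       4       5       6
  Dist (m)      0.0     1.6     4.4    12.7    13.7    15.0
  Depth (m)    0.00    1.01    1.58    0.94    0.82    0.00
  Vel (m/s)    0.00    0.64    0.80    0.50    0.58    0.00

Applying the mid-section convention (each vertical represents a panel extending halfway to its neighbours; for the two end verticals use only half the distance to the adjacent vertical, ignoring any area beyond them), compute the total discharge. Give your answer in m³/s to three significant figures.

w_2 = (4.4 − 0.0)/2 = 2.2 m; q_2 = 0.64 × 1.01 × 2.2 = 1.422 m³/s
w_3 = (12.7 − 1.6)/2 = 5.55 m; q_3 = 0.80 × 1.58 × 5.55 = 7.015 m³/s
w_4 = (13.7 − 4.4)/2 = 4.65 m; q_4 = 0.50 × 0.94 × 4.65 = 2.186 m³/s
w_5 = (15.0 − 12.7)/2 = 1.15 m; q_5 = 0.58 × 0.82 × 1.15 = 0.5469 m³/s
Stations 1, 6 contribute zero (depth or velocity is 0).
Q = Σ qᵢ = 11.17 m³/s

11.2 m³/s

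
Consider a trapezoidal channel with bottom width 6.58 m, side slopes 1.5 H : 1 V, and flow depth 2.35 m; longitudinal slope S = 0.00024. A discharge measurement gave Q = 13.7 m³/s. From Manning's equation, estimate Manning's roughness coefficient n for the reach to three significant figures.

A = (b + z·y)·y = (6.58 + 1.5×2.35)×2.35 = 23.75 m²
P = b + 2y√(1+z²) = 6.58 + 2×2.35×√(1+1.5²) = 15.05 m
R = A/P = 23.75/15.05 = 1.578 m
n = (1/Q)·A·R^(2/3)·S^(1/2) = (1/13.7) × 23.75 × 1.355 × 0.01549 = 0.03639

0.0364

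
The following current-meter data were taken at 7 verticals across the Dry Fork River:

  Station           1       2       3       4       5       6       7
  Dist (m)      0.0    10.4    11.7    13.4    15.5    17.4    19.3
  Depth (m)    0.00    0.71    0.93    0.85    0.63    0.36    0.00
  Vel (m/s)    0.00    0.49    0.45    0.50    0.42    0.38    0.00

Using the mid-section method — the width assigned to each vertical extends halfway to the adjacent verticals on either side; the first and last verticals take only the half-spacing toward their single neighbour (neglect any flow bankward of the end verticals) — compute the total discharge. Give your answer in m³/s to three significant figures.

4.26 m³/s

w_2 = (11.7 − 0.0)/2 = 5.85 m; q_2 = 0.49 × 0.71 × 5.85 = 2.035 m³/s
w_3 = (13.4 − 10.4)/2 = 1.5 m; q_3 = 0.45 × 0.93 × 1.5 = 0.6278 m³/s
w_4 = (15.5 − 11.7)/2 = 1.9 m; q_4 = 0.50 × 0.85 × 1.9 = 0.8075 m³/s
w_5 = (17.4 − 13.4)/2 = 2 m; q_5 = 0.42 × 0.63 × 2 = 0.5292 m³/s
w_6 = (19.3 − 15.5)/2 = 1.9 m; q_6 = 0.38 × 0.36 × 1.9 = 0.2599 m³/s
Stations 1, 7 contribute zero (depth or velocity is 0).
Q = Σ qᵢ = 4.260 m³/s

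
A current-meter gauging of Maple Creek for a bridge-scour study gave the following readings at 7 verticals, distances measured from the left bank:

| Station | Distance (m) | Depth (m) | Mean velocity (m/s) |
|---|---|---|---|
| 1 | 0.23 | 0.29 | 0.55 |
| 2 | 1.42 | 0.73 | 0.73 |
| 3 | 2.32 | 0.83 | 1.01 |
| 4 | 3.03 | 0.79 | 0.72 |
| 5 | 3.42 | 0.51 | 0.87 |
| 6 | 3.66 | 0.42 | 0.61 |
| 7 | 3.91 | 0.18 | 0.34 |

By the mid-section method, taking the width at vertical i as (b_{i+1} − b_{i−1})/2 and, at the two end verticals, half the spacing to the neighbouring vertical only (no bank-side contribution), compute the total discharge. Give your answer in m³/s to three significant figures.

1.85 m³/s

w_1 = (1.42 − 0.23)/2 = 0.595 m; q_1 = 0.55 × 0.29 × 0.595 = 0.09490 m³/s
w_2 = (2.32 − 0.23)/2 = 1.045 m; q_2 = 0.73 × 0.73 × 1.045 = 0.5569 m³/s
w_3 = (3.03 − 1.42)/2 = 0.805 m; q_3 = 1.01 × 0.83 × 0.805 = 0.6748 m³/s
w_4 = (3.42 − 2.32)/2 = 0.55 m; q_4 = 0.72 × 0.79 × 0.55 = 0.3128 m³/s
w_5 = (3.66 − 3.03)/2 = 0.315 m; q_5 = 0.87 × 0.51 × 0.315 = 0.1398 m³/s
w_6 = (3.91 − 3.42)/2 = 0.245 m; q_6 = 0.61 × 0.42 × 0.245 = 0.06277 m³/s
w_7 = (3.91 − 3.66)/2 = 0.125 m; q_7 = 0.34 × 0.18 × 0.125 = 0.007650 m³/s
Q = Σ qᵢ = 1.850 m³/s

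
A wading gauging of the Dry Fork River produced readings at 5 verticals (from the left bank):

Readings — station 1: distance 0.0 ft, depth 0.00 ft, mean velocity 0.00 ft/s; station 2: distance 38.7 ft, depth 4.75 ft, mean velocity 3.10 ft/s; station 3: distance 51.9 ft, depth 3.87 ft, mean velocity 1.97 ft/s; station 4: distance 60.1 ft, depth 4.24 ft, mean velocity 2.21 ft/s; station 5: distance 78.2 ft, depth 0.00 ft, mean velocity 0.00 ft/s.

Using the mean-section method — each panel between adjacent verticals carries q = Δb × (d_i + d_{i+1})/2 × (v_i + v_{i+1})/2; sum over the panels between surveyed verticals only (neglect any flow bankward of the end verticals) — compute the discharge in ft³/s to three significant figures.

399 ft³/s

Panel 1-2: Δb = 38.7 ft, d̄ = (0.00+4.75)/2 = 2.375, v̄ = (0.00+3.10)/2 = 1.55 → q = 38.7×2.375×1.55 = 142.5 ft³/s
Panel 2-3: Δb = 13.2 ft, d̄ = (4.75+3.87)/2 = 4.31, v̄ = (3.10+1.97)/2 = 2.535 → q = 13.2×4.31×2.535 = 144.2 ft³/s
Panel 3-4: Δb = 8.2 ft, d̄ = (3.87+4.24)/2 = 4.055, v̄ = (1.97+2.21)/2 = 2.09 → q = 8.2×4.055×2.09 = 69.49 ft³/s
Panel 4-5: Δb = 18.1 ft, d̄ = (4.24+0.00)/2 = 2.12, v̄ = (2.21+0.00)/2 = 1.105 → q = 18.1×2.12×1.105 = 42.40 ft³/s
Q = Σ q = 398.6 ft³/s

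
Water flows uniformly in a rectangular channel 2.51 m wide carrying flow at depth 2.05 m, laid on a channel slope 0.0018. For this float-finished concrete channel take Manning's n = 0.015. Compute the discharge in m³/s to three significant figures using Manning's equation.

12.3 m³/s

A = b·y = 2.51 × 2.05 = 5.146 m²
P = b + 2y = 2.51 + 2×2.05 = 6.610 m
R = A/P = 5.146/6.610 = 0.7784 m
Q = (1/n)·A·R^(2/3)·S^(1/2) = (1/0.015) × 5.146 × 0.7784^(2/3) × 0.0018^(1/2) = 12.32 m³/s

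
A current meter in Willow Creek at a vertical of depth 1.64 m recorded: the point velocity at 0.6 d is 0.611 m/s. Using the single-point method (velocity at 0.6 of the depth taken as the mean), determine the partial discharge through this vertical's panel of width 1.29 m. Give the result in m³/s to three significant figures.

v̄ = v₀.₆ = 0.611 m/s
q = v̄ × d × w = 0.6110 × 1.64 × 1.29 = 1.293 m³/s

1.29 m³/s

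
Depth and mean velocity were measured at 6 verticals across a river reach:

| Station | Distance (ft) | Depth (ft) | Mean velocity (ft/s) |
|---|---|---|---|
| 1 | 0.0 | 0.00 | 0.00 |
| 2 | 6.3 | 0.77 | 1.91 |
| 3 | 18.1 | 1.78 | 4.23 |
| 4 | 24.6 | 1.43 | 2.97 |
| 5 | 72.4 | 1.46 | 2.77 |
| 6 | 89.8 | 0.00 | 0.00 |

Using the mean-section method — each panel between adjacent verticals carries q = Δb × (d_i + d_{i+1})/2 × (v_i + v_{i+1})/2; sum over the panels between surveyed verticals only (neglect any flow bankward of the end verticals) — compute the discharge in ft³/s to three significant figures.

302 ft³/s

Panel 1-2: Δb = 6.3 ft, d̄ = (0.00+0.77)/2 = 0.385, v̄ = (0.00+1.91)/2 = 0.955 → q = 6.3×0.385×0.955 = 2.316 ft³/s
Panel 2-3: Δb = 11.8 ft, d̄ = (0.77+1.78)/2 = 1.275, v̄ = (1.91+4.23)/2 = 3.07 → q = 11.8×1.275×3.07 = 46.19 ft³/s
Panel 3-4: Δb = 6.5 ft, d̄ = (1.78+1.43)/2 = 1.605, v̄ = (4.23+2.97)/2 = 3.6 → q = 6.5×1.605×3.6 = 37.56 ft³/s
Panel 4-5: Δb = 47.8 ft, d̄ = (1.43+1.46)/2 = 1.445, v̄ = (2.97+2.77)/2 = 2.87 → q = 47.8×1.445×2.87 = 198.2 ft³/s
Panel 5-6: Δb = 17.4 ft, d̄ = (1.46+0.00)/2 = 0.73, v̄ = (2.77+0.00)/2 = 1.385 → q = 17.4×0.73×1.385 = 17.59 ft³/s
Q = Σ q = 301.9 ft³/s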